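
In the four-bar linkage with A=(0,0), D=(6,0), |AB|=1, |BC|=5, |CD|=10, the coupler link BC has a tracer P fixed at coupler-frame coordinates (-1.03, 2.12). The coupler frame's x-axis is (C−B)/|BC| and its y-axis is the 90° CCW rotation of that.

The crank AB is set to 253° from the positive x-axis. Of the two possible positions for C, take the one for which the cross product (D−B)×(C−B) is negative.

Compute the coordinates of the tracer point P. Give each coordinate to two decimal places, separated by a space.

2.06 -0.88

A=(0,0), D=(6.00,0)
B = A + 1.00·(cos253°, sin253°) = (-0.2924, -0.9563)
|BD| = 6.3646
circle(B,5.00) ∩ circle(D,10.00): a=-2.7096, h=4.2021
  candidates: C₊=(-3.6026,2.7910) cross=26.745; C₋=(-2.3399,-5.5179) cross=-26.745
  mode - wants cross < 0 → take C=(-2.3399,-5.5179) (cross=-26.745)
ex = (C−B)/|BC| = (-0.4095,-0.9123); ey = (0.9123,-0.4095)
P = B + -1.03·ex + 2.12·ey = (2.0635,-0.8848)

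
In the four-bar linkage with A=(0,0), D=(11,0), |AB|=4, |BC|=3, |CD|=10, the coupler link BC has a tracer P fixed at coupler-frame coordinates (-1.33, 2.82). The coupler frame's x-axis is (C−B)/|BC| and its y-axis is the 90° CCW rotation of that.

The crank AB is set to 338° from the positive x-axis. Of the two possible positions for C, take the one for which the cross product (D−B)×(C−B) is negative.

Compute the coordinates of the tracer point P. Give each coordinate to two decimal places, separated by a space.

A=(0,0), D=(11.00,0)
B = A + 4.00·(cos338°, sin338°) = (3.7087, -1.4984)
|BD| = 7.4436
circle(B,3.00) ∩ circle(D,10.00): a=-2.3908, h=1.8122
  candidates: C₊=(1.0021,-0.2046) cross=13.490; C₋=(1.7317,-3.7548) cross=-13.490
  mode - wants cross < 0 → take C=(1.7317,-3.7548) (cross=-13.490)
ex = (C−B)/|BC| = (-0.6590,-0.7521); ey = (0.7521,-0.6590)
P = B + -1.33·ex + 2.82·ey = (6.7062,-2.3565)

6.71 -2.36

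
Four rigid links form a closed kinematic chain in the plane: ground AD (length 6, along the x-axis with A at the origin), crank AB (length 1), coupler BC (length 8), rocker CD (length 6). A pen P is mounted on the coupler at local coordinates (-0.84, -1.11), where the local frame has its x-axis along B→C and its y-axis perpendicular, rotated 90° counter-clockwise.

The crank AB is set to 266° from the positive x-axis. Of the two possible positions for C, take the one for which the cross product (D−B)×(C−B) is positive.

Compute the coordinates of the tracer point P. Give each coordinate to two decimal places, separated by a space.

0.41 -2.30

A=(0,0), D=(6.00,0)
B = A + 1.00·(cos266°, sin266°) = (-0.0698, -0.9976)
|BD| = 6.1512
circle(B,8.00) ∩ circle(D,6.00): a=5.3516, h=5.9465
  candidates: C₊=(4.2466,5.7381) cross=36.578; C₋=(6.1753,-5.9974) cross=-36.578
  mode + wants cross > 0 → take C=(4.2466,5.7381) (cross=36.578)
ex = (C−B)/|BC| = (0.5395,0.8420); ey = (-0.8420,0.5395)
P = B + -0.84·ex + -1.11·ey = (0.4116,-2.3037)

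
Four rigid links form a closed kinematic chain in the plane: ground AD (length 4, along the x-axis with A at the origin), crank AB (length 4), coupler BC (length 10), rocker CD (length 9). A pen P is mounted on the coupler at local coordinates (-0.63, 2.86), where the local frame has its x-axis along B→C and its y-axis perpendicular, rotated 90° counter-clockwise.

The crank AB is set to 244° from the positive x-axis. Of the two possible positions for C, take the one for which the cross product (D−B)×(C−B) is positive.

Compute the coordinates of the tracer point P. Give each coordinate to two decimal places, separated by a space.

A=(0,0), D=(4.00,0)
B = A + 4.00·(cos244°, sin244°) = (-1.7535, -3.5952)
|BD| = 6.7844
circle(B,10.00) ∩ circle(D,9.00): a=4.7925, h=8.7768
  candidates: C₊=(-2.3402,6.3876) cross=59.545; C₋=(6.9618,-8.4987) cross=-59.545
  mode + wants cross > 0 → take C=(-2.3402,6.3876) (cross=59.545)
ex = (C−B)/|BC| = (-0.0587,0.9983); ey = (-0.9983,-0.0587)
P = B + -0.63·ex + 2.86·ey = (-4.5716,-4.3919)

-4.57 -4.39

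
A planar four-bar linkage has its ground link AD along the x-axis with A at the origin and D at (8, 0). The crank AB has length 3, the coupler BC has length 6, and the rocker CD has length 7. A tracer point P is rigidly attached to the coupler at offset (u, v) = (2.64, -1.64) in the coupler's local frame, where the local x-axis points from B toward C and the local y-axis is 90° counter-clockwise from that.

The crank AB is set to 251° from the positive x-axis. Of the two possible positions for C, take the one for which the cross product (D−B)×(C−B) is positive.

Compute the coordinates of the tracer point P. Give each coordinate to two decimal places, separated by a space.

A=(0,0), D=(8.00,0)
B = A + 3.00·(cos251°, sin251°) = (-0.9767, -2.8366)
|BD| = 9.4142
circle(B,6.00) ∩ circle(D,7.00): a=4.0167, h=4.4572
  candidates: C₊=(1.5103,2.6237) cross=41.961; C₋=(4.1963,-5.8764) cross=-41.961
  mode + wants cross > 0 → take C=(1.5103,2.6237) (cross=41.961)
ex = (C−B)/|BC| = (0.4145,0.9100); ey = (-0.9100,0.4145)
P = B + 2.64·ex + -1.64·ey = (1.6101,-1.1138)

1.61 -1.11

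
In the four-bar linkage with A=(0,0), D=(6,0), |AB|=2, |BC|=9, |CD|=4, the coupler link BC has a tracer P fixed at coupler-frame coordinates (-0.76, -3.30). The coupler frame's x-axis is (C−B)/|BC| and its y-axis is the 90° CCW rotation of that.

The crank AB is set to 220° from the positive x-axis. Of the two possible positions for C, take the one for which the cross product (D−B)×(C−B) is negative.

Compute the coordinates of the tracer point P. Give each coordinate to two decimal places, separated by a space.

-3.20 -4.23

A=(0,0), D=(6.00,0)
B = A + 2.00·(cos220°, sin220°) = (-1.5321, -1.2856)
|BD| = 7.6410
circle(B,9.00) ∩ circle(D,4.00): a=8.0739, h=3.9765
  candidates: C₊=(5.7577,3.9927) cross=30.385; C₋=(7.0957,-3.8470) cross=-30.385
  mode - wants cross < 0 → take C=(7.0957,-3.8470) (cross=-30.385)
ex = (C−B)/|BC| = (0.9586,-0.2846); ey = (0.2846,0.9586)
P = B + -0.76·ex + -3.30·ey = (-3.1998,-4.2328)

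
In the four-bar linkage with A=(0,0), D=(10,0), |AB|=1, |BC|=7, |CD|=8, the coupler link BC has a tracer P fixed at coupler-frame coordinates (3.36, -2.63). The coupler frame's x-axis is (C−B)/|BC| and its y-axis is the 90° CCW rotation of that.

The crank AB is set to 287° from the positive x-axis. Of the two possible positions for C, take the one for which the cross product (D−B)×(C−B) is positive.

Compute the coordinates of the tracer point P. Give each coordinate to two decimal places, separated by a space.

A=(0,0), D=(10.00,0)
B = A + 1.00·(cos287°, sin287°) = (0.2924, -0.9563)
|BD| = 9.7546
circle(B,7.00) ∩ circle(D,8.00): a=4.1084, h=5.6675
  candidates: C₊=(3.8254,5.0867) cross=55.284; C₋=(4.9366,-6.1937) cross=-55.284
  mode + wants cross > 0 → take C=(3.8254,5.0867) (cross=55.284)
ex = (C−B)/|BC| = (0.5047,0.8633); ey = (-0.8633,0.5047)
P = B + 3.36·ex + -2.63·ey = (4.2587,0.6169)

4.26 0.62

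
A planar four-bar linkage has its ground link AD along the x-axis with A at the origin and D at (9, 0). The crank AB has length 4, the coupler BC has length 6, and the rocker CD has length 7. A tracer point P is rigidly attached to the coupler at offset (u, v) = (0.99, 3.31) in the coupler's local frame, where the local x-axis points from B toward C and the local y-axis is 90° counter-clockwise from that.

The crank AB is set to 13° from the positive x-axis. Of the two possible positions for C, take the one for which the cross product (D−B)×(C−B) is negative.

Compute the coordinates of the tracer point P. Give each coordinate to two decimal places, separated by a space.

A=(0,0), D=(9.00,0)
B = A + 4.00·(cos13°, sin13°) = (3.8975, 0.8998)
|BD| = 5.1813
circle(B,6.00) ∩ circle(D,7.00): a=1.3361, h=5.8493
  candidates: C₊=(6.2291,6.4282) cross=30.307; C₋=(4.1975,-5.0927) cross=-30.307
  mode - wants cross < 0 → take C=(4.1975,-5.0927) (cross=-30.307)
ex = (C−B)/|BC| = (0.0500,-0.9987); ey = (0.9987,0.0500)
P = B + 0.99·ex + 3.31·ey = (7.2528,0.0765)

7.25 0.08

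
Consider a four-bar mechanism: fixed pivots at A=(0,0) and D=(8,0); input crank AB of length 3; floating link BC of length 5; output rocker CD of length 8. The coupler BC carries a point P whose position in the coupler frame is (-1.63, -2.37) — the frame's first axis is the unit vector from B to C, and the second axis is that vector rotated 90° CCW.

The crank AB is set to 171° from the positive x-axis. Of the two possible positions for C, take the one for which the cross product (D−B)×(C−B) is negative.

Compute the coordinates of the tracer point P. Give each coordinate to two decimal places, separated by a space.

A=(0,0), D=(8.00,0)
B = A + 3.00·(cos171°, sin171°) = (-2.9631, 0.4693)
|BD| = 10.9731
circle(B,5.00) ∩ circle(D,8.00): a=3.7095, h=3.3526
  candidates: C₊=(0.8864,3.6602) cross=36.788; C₋=(0.5996,-3.0389) cross=-36.788
  mode - wants cross < 0 → take C=(0.5996,-3.0389) (cross=-36.788)
ex = (C−B)/|BC| = (0.7125,-0.7016); ey = (0.7016,0.7125)
P = B + -1.63·ex + -2.37·ey = (-5.7874,-0.0758)

-5.79 -0.08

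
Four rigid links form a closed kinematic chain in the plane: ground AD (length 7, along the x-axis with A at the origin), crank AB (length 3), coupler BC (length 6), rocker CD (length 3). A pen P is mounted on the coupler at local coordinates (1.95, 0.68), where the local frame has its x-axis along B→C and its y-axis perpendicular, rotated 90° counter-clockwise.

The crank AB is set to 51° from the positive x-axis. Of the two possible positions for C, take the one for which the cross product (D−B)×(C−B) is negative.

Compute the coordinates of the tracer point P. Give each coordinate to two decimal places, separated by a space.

3.58 1.15

A=(0,0), D=(7.00,0)
B = A + 3.00·(cos51°, sin51°) = (1.8880, 2.3314)
|BD| = 5.6186
circle(B,6.00) ∩ circle(D,3.00): a=5.2120, h=2.9723
  candidates: C₊=(7.8635,2.8731) cross=16.700; C₋=(5.3967,-2.5357) cross=-16.700
  mode - wants cross < 0 → take C=(5.3967,-2.5357) (cross=-16.700)
ex = (C−B)/|BC| = (0.5848,-0.8112); ey = (0.8112,0.5848)
P = B + 1.95·ex + 0.68·ey = (3.5799,1.1473)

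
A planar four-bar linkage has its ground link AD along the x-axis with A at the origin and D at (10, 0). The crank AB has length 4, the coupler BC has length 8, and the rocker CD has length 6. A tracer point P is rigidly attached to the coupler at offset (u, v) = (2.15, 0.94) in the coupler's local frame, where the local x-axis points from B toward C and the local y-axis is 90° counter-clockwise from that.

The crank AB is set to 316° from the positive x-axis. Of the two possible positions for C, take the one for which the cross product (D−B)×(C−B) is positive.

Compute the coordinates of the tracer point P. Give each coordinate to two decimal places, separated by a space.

2.88 -0.43

A=(0,0), D=(10.00,0)
B = A + 4.00·(cos316°, sin316°) = (2.8774, -2.7786)
|BD| = 7.6454
circle(B,8.00) ∩ circle(D,6.00): a=5.6539, h=5.6598
  candidates: C₊=(6.0876,4.5490) cross=43.272; C₋=(10.2016,-5.9966) cross=-43.272
  mode + wants cross > 0 → take C=(6.0876,4.5490) (cross=43.272)
ex = (C−B)/|BC| = (0.4013,0.9160); ey = (-0.9160,0.4013)
P = B + 2.15·ex + 0.94·ey = (2.8791,-0.4321)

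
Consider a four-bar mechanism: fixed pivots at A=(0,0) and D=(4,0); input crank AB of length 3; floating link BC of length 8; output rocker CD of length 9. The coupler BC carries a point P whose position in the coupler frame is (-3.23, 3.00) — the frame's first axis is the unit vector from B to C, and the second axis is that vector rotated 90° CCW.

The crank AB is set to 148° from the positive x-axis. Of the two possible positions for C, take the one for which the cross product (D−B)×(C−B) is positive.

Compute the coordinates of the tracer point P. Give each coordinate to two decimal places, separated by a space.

A=(0,0), D=(4.00,0)
B = A + 3.00·(cos148°, sin148°) = (-2.5441, 1.5898)
|BD| = 6.7345
circle(B,8.00) ∩ circle(D,9.00): a=2.1051, h=7.7181
  candidates: C₊=(1.3234,8.5928) cross=51.977; C₋=(-2.3205,-6.4071) cross=-51.977
  mode + wants cross > 0 → take C=(1.3234,8.5928) (cross=51.977)
ex = (C−B)/|BC| = (0.4834,0.8754); ey = (-0.8754,0.4834)
P = B + -3.23·ex + 3.00·ey = (-6.7318,0.2126)

-6.73 0.21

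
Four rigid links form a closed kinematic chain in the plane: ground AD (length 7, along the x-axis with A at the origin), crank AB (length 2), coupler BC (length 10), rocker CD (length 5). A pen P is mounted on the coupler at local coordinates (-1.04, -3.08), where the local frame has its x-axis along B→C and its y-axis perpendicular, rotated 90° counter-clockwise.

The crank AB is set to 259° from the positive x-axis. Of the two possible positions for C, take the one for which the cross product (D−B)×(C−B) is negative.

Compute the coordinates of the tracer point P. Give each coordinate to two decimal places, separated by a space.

-2.15 -4.69

A=(0,0), D=(7.00,0)
B = A + 2.00·(cos259°, sin259°) = (-0.3816, -1.9633)
|BD| = 7.6382
circle(B,10.00) ∩ circle(D,5.00): a=8.7286, h=4.8797
  candidates: C₊=(6.7995,4.9960) cross=37.272; C₋=(9.3080,-4.4355) cross=-37.272
  mode - wants cross < 0 → take C=(9.3080,-4.4355) (cross=-37.272)
ex = (C−B)/|BC| = (0.9690,-0.2472); ey = (0.2472,0.9690)
P = B + -1.04·ex + -3.08·ey = (-2.1508,-4.6905)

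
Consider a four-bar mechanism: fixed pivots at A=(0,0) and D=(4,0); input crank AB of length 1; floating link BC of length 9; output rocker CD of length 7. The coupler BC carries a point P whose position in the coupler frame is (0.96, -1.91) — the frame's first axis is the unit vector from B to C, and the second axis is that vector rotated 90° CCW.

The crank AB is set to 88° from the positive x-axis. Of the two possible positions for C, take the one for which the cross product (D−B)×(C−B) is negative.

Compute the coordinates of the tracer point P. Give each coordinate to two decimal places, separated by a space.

-1.22 -0.73

A=(0,0), D=(4.00,0)
B = A + 1.00·(cos88°, sin88°) = (0.0349, 0.9994)
|BD| = 4.0891
circle(B,9.00) ∩ circle(D,7.00): a=5.9574, h=6.7461
  candidates: C₊=(7.4604,6.0849) cross=27.585; C₋=(4.1629,-6.9981) cross=-27.585
  mode - wants cross < 0 → take C=(4.1629,-6.9981) (cross=-27.585)
ex = (C−B)/|BC| = (0.4587,-0.8886); ey = (0.8886,0.4587)
P = B + 0.96·ex + -1.91·ey = (-1.2220,-0.7297)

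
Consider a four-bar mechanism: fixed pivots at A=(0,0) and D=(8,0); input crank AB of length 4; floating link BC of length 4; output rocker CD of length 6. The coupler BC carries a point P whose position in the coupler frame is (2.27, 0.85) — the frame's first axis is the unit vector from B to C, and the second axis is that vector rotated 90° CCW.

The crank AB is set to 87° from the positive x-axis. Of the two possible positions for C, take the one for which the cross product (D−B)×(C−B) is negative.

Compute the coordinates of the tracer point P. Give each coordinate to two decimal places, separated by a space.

A=(0,0), D=(8.00,0)
B = A + 4.00·(cos87°, sin87°) = (0.2093, 3.9945)
|BD| = 8.7550
circle(B,4.00) ∩ circle(D,6.00): a=3.2353, h=2.3522
  candidates: C₊=(4.1615,4.6115) cross=20.593; C₋=(2.0151,0.4253) cross=-20.593
  mode - wants cross < 0 → take C=(2.0151,0.4253) (cross=-20.593)
ex = (C−B)/|BC| = (0.4514,-0.8923); ey = (0.8923,0.4514)
P = B + 2.27·ex + 0.85·ey = (1.9926,2.3527)

1.99 2.35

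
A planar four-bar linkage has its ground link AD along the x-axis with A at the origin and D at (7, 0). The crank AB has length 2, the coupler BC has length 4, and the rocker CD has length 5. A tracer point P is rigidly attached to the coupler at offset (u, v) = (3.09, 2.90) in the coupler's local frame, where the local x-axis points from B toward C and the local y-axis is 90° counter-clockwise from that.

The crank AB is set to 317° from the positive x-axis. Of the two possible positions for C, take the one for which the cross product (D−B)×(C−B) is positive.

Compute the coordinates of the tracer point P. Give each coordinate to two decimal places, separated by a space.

A=(0,0), D=(7.00,0)
B = A + 2.00·(cos317°, sin317°) = (1.4627, -1.3640)
|BD| = 5.7028
circle(B,4.00) ∩ circle(D,5.00): a=2.0623, h=3.4274
  candidates: C₊=(2.6454,2.4572) cross=19.546; C₋=(4.2849,-4.1986) cross=-19.546
  mode + wants cross > 0 → take C=(2.6454,2.4572) (cross=19.546)
ex = (C−B)/|BC| = (0.2957,0.9553); ey = (-0.9553,0.2957)
P = B + 3.09·ex + 2.90·ey = (-0.3940,2.4453)

-0.39 2.45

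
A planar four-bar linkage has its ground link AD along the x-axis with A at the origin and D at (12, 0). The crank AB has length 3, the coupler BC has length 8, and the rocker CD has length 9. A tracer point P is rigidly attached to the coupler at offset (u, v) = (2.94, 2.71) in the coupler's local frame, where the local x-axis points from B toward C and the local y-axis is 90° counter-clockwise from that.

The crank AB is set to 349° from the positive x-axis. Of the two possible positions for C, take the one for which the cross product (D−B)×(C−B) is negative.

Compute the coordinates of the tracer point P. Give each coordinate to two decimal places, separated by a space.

6.77 -1.74

A=(0,0), D=(12.00,0)
B = A + 3.00·(cos349°, sin349°) = (2.9449, -0.5724)
|BD| = 9.0732
circle(B,8.00) ∩ circle(D,9.00): a=3.5998, h=7.1443
  candidates: C₊=(6.0867,6.7848) cross=64.822; C₋=(6.9882,-7.4754) cross=-64.822
  mode - wants cross < 0 → take C=(6.9882,-7.4754) (cross=-64.822)
ex = (C−B)/|BC| = (0.5054,-0.8629); ey = (0.8629,0.5054)
P = B + 2.94·ex + 2.71·ey = (6.7692,-1.7396)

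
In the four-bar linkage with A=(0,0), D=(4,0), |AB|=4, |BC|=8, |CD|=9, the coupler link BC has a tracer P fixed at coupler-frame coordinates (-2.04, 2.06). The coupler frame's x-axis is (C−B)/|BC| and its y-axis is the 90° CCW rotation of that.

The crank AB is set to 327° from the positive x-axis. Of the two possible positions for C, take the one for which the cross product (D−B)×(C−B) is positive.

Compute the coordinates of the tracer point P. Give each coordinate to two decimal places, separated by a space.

A=(0,0), D=(4.00,0)
B = A + 4.00·(cos327°, sin327°) = (3.3547, -2.1786)
|BD| = 2.2721
circle(B,8.00) ∩ circle(D,9.00): a=-2.6049, h=7.5640
  candidates: C₊=(-4.6377,-2.5279) cross=17.186; C₋=(9.8674,-6.8245) cross=-17.186
  mode + wants cross > 0 → take C=(-4.6377,-2.5279) (cross=17.186)
ex = (C−B)/|BC| = (-0.9990,-0.0437); ey = (0.0437,-0.9990)
P = B + -2.04·ex + 2.06·ey = (5.4827,-4.1475)

5.48 -4.15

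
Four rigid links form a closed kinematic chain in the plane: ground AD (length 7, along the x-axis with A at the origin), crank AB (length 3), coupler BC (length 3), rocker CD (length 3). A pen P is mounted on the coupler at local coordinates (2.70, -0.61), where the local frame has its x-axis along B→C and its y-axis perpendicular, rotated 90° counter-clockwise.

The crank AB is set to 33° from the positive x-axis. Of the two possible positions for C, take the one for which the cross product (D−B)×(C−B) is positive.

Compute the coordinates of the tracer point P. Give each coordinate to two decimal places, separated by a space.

5.28 1.85

A=(0,0), D=(7.00,0)
B = A + 3.00·(cos33°, sin33°) = (2.5160, 1.6339)
|BD| = 4.7724
circle(B,3.00) ∩ circle(D,3.00): a=2.3862, h=1.8183
  candidates: C₊=(5.3805,2.5253) cross=8.677; C₋=(4.1355,-0.8914) cross=-8.677
  mode + wants cross > 0 → take C=(5.3805,2.5253) (cross=8.677)
ex = (C−B)/|BC| = (0.9548,0.2971); ey = (-0.2971,0.9548)
P = B + 2.70·ex + -0.61·ey = (5.2753,1.8537)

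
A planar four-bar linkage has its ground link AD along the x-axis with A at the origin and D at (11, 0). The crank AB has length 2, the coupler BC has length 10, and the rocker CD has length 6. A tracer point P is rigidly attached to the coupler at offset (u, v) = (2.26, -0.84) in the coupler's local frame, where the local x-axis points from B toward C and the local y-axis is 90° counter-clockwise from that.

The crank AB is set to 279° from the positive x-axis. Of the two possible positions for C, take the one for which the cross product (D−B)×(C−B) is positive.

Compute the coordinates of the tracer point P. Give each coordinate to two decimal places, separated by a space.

2.53 -1.03

A=(0,0), D=(11.00,0)
B = A + 2.00·(cos279°, sin279°) = (0.3129, -1.9754)
|BD| = 10.8682
circle(B,10.00) ∩ circle(D,6.00): a=8.3785, h=5.4591
  candidates: C₊=(7.5595,4.9156) cross=59.330; C₋=(9.5440,-5.8207) cross=-59.330
  mode + wants cross > 0 → take C=(7.5595,4.9156) (cross=59.330)
ex = (C−B)/|BC| = (0.7247,0.6891); ey = (-0.6891,0.7247)
P = B + 2.26·ex + -0.84·ey = (2.5295,-1.0267)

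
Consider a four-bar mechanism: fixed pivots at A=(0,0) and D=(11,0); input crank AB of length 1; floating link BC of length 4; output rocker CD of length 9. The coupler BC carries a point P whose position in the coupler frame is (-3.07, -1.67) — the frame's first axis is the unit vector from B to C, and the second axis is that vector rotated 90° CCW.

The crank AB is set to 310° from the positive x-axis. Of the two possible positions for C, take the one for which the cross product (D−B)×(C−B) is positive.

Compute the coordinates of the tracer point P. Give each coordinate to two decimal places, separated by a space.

0.75 -4.26

A=(0,0), D=(11.00,0)
B = A + 1.00·(cos310°, sin310°) = (0.6428, -0.7660)
|BD| = 10.3855
circle(B,4.00) ∩ circle(D,9.00): a=2.0634, h=3.4267
  candidates: C₊=(2.4478,2.8035) cross=35.588; C₋=(2.9533,-4.0312) cross=-35.588
  mode + wants cross > 0 → take C=(2.4478,2.8035) (cross=35.588)
ex = (C−B)/|BC| = (0.4513,0.8924); ey = (-0.8924,0.4513)
P = B + -3.07·ex + -1.67·ey = (0.7477,-4.2593)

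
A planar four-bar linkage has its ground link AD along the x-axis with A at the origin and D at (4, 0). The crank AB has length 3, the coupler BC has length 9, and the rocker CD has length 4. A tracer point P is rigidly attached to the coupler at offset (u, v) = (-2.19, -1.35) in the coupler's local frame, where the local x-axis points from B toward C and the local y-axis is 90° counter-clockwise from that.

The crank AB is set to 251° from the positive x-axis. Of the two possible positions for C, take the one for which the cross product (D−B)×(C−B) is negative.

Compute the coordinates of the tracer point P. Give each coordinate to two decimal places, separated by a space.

-2.86 -4.59

A=(0,0), D=(4.00,0)
B = A + 3.00·(cos251°, sin251°) = (-0.9767, -2.8366)
|BD| = 5.7283
circle(B,9.00) ∩ circle(D,4.00): a=8.5377, h=2.8473
  candidates: C₊=(5.0308,3.8649) cross=16.310; C₋=(7.8507,-1.0826) cross=-16.310
  mode - wants cross < 0 → take C=(7.8507,-1.0826) (cross=-16.310)
ex = (C−B)/|BC| = (0.9808,0.1949); ey = (-0.1949,0.9808)
P = B + -2.19·ex + -1.35·ey = (-2.8616,-4.5875)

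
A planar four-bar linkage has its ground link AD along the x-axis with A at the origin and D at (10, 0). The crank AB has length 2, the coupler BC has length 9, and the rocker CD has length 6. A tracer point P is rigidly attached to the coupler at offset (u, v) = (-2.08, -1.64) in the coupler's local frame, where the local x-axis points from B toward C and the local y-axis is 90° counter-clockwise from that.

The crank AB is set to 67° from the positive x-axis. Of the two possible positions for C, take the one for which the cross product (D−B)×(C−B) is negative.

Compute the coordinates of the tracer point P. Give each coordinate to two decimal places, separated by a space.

A=(0,0), D=(10.00,0)
B = A + 2.00·(cos67°, sin67°) = (0.7815, 1.8410)
|BD| = 9.4006
circle(B,9.00) ∩ circle(D,6.00): a=7.0938, h=5.5388
  candidates: C₊=(8.8226,5.8833) cross=52.068; C₋=(6.6531,-4.9798) cross=-52.068
  mode - wants cross < 0 → take C=(6.6531,-4.9798) (cross=-52.068)
ex = (C−B)/|BC| = (0.6524,-0.7579); ey = (0.7579,0.6524)
P = B + -2.08·ex + -1.64·ey = (-1.8184,2.3474)

-1.82 2.35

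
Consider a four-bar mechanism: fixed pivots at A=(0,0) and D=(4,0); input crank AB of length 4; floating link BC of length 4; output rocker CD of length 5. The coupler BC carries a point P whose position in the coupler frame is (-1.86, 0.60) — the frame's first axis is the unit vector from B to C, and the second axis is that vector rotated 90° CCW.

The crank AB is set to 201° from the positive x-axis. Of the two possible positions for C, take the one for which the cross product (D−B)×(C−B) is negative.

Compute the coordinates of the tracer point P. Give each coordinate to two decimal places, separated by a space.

A=(0,0), D=(4.00,0)
B = A + 4.00·(cos201°, sin201°) = (-3.7343, -1.4335)
|BD| = 7.8660
circle(B,4.00) ∩ circle(D,5.00): a=3.3609, h=2.1689
  candidates: C₊=(-0.8249,1.3116) cross=17.061; C₋=(-0.0344,-2.9536) cross=-17.061
  mode - wants cross < 0 → take C=(-0.0344,-2.9536) (cross=-17.061)
ex = (C−B)/|BC| = (0.9250,-0.3800); ey = (0.3800,0.9250)
P = B + -1.86·ex + 0.60·ey = (-5.2268,-0.1716)

-5.23 -0.17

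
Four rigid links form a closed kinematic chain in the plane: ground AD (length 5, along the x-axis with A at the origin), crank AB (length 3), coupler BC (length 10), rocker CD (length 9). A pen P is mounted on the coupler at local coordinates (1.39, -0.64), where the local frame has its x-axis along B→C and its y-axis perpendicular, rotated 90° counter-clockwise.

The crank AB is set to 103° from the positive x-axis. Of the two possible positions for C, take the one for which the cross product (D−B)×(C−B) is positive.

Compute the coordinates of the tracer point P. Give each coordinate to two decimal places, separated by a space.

0.83 3.19

A=(0,0), D=(5.00,0)
B = A + 3.00·(cos103°, sin103°) = (-0.6749, 2.9231)
|BD| = 6.3835
circle(B,10.00) ∩ circle(D,9.00): a=4.6800, h=8.8373
  candidates: C₊=(7.5324,8.6364) cross=56.413; C₋=(-0.5612,-7.0762) cross=-56.413
  mode + wants cross > 0 → take C=(7.5324,8.6364) (cross=56.413)
ex = (C−B)/|BC| = (0.8207,0.5713); ey = (-0.5713,0.8207)
P = B + 1.39·ex + -0.64·ey = (0.8316,3.1920)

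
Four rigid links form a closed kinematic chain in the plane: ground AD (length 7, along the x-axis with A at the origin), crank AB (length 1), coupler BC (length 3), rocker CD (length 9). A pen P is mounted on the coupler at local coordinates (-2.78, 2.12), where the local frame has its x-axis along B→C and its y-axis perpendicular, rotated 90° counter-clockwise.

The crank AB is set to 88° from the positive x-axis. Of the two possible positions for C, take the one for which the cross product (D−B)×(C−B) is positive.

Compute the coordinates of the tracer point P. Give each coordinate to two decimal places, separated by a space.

-0.77 -2.40

A=(0,0), D=(7.00,0)
B = A + 1.00·(cos88°, sin88°) = (0.0349, 0.9994)
|BD| = 7.0364
circle(B,3.00) ∩ circle(D,9.00): a=-1.5980, h=2.5390
  candidates: C₊=(-1.1863,3.7396) cross=17.865; C₋=(-1.9075,-1.2869) cross=-17.865
  mode + wants cross > 0 → take C=(-1.1863,3.7396) (cross=17.865)
ex = (C−B)/|BC| = (-0.4071,0.9134); ey = (-0.9134,-0.4071)
P = B + -2.78·ex + 2.12·ey = (-0.7699,-2.4028)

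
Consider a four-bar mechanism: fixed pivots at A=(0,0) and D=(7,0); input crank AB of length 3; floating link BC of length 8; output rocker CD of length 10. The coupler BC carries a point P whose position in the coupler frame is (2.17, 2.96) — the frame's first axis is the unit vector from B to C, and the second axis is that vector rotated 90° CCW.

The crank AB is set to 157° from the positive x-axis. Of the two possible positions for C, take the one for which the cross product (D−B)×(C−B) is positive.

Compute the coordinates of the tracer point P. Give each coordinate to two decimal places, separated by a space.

-4.27 4.52

A=(0,0), D=(7.00,0)
B = A + 3.00·(cos157°, sin157°) = (-2.7615, 1.1722)
|BD| = 9.8316
circle(B,8.00) ∩ circle(D,10.00): a=3.0850, h=7.3812
  candidates: C₊=(1.1815,8.1330) cross=72.570; C₋=(-0.5786,-6.5242) cross=-72.570
  mode + wants cross > 0 → take C=(1.1815,8.1330) (cross=72.570)
ex = (C−B)/|BC| = (0.4929,0.8701); ey = (-0.8701,0.4929)
P = B + 2.17·ex + 2.96·ey = (-4.2675,4.5192)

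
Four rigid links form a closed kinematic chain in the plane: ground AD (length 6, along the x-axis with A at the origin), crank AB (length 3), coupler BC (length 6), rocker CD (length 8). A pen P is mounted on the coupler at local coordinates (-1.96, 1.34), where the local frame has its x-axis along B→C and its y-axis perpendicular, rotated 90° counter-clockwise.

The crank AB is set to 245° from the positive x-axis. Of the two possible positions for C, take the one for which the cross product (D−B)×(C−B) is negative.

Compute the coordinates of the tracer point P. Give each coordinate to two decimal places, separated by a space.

-1.53 -0.36

A=(0,0), D=(6.00,0)
B = A + 3.00·(cos245°, sin245°) = (-1.2679, -2.7189)
|BD| = 7.7598
circle(B,6.00) ∩ circle(D,8.00): a=2.0757, h=5.6295
  candidates: C₊=(-1.2962,3.2810) cross=43.684; C₋=(2.6488,-7.2642) cross=-43.684
  mode - wants cross < 0 → take C=(2.6488,-7.2642) (cross=-43.684)
ex = (C−B)/|BC| = (0.6528,-0.7576); ey = (0.7576,0.6528)
P = B + -1.96·ex + 1.34·ey = (-1.5322,-0.3594)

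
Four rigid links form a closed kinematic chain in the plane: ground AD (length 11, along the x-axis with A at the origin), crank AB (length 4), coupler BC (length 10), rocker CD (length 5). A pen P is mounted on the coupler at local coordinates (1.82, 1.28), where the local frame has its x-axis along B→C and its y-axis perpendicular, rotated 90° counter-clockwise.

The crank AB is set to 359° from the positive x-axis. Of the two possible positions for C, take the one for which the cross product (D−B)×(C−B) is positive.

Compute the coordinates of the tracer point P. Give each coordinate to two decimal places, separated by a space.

A=(0,0), D=(11.00,0)
B = A + 4.00·(cos359°, sin359°) = (3.9994, -0.0698)
|BD| = 7.0010
circle(B,10.00) ∩ circle(D,5.00): a=8.8569, h=4.6428
  candidates: C₊=(12.8095,4.6611) cross=32.504; C₋=(12.9021,-4.6241) cross=-32.504
  mode + wants cross > 0 → take C=(12.8095,4.6611) (cross=32.504)
ex = (C−B)/|BC| = (0.8810,0.4731); ey = (-0.4731,0.8810)
P = B + 1.82·ex + 1.28·ey = (4.9973,1.9189)

5.00 1.92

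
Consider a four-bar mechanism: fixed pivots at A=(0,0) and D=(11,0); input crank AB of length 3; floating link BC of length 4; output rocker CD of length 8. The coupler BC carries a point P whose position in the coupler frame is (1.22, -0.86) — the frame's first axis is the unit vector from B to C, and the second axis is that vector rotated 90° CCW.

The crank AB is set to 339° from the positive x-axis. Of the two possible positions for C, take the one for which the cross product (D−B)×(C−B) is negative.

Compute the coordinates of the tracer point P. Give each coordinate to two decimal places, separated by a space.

2.55 -2.55

A=(0,0), D=(11.00,0)
B = A + 3.00·(cos339°, sin339°) = (2.8007, -1.0751)
|BD| = 8.2694
circle(B,4.00) ∩ circle(D,8.00): a=1.2325, h=3.8054
  candidates: C₊=(3.5280,2.8582) cross=31.468; C₋=(4.5175,-4.6880) cross=-31.468
  mode - wants cross < 0 → take C=(4.5175,-4.6880) (cross=-31.468)
ex = (C−B)/|BC| = (0.4292,-0.9032); ey = (0.9032,0.4292)
P = B + 1.22·ex + -0.86·ey = (2.5476,-2.5461)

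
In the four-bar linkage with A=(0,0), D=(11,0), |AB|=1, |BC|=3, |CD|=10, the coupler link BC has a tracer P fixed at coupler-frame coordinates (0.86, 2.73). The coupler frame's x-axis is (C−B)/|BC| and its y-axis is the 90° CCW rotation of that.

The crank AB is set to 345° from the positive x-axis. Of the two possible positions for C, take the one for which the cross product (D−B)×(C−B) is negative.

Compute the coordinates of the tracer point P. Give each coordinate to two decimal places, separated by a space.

3.81 -0.59

A=(0,0), D=(11.00,0)
B = A + 1.00·(cos345°, sin345°) = (0.9659, -0.2588)
|BD| = 10.0374
circle(B,3.00) ∩ circle(D,10.00): a=0.4857, h=2.9604
  candidates: C₊=(1.3751,2.7131) cross=29.715; C₋=(1.5278,-3.2057) cross=-29.715
  mode - wants cross < 0 → take C=(1.5278,-3.2057) (cross=-29.715)
ex = (C−B)/|BC| = (0.1873,-0.9823); ey = (0.9823,0.1873)
P = B + 0.86·ex + 2.73·ey = (3.8087,-0.5923)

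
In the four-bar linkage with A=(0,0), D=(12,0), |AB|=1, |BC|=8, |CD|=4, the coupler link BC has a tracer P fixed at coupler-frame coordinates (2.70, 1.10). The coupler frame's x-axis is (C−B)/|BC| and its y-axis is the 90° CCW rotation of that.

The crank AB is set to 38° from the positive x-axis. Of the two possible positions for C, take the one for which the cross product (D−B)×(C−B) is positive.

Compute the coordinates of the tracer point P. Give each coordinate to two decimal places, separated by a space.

A=(0,0), D=(12.00,0)
B = A + 1.00·(cos38°, sin38°) = (0.7880, 0.6157)
|BD| = 11.2289
circle(B,8.00) ∩ circle(D,4.00): a=7.7518, h=1.9773
  candidates: C₊=(8.6365,2.1650) cross=22.203; C₋=(8.4197,-1.7837) cross=-22.203
  mode + wants cross > 0 → take C=(8.6365,2.1650) (cross=22.203)
ex = (C−B)/|BC| = (0.9811,0.1937); ey = (-0.1937,0.9811)
P = B + 2.70·ex + 1.10·ey = (3.2239,2.2177)

3.22 2.22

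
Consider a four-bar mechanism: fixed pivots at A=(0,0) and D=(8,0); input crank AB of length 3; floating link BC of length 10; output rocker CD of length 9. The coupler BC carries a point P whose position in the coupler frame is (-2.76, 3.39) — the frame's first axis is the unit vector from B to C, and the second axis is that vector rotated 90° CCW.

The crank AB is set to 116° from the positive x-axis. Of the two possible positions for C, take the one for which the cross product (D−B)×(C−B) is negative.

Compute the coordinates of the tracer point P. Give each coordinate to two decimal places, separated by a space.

0.96 6.43

A=(0,0), D=(8.00,0)
B = A + 3.00·(cos116°, sin116°) = (-1.3151, 2.6964)
|BD| = 9.6975
circle(B,10.00) ∩ circle(D,9.00): a=5.8284, h=8.1259
  candidates: C₊=(6.5428,8.8813) cross=78.801; C₋=(2.0241,-6.7296) cross=-78.801
  mode - wants cross < 0 → take C=(2.0241,-6.7296) (cross=-78.801)
ex = (C−B)/|BC| = (0.3339,-0.9426); ey = (0.9426,0.3339)
P = B + -2.76·ex + 3.39·ey = (0.9587,6.4299)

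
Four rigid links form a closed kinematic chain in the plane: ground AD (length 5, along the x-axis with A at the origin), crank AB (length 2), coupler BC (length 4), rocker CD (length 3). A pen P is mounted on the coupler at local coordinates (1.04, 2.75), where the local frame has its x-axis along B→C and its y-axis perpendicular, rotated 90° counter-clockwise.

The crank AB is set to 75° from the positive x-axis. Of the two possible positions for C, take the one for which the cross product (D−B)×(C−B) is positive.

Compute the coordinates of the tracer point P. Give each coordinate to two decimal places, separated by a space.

A=(0,0), D=(5.00,0)
B = A + 2.00·(cos75°, sin75°) = (0.5176, 1.9319)
|BD| = 4.8809
circle(B,4.00) ∩ circle(D,3.00): a=3.1575, h=2.4556
  candidates: C₊=(4.3892,2.9372) cross=11.986; C₋=(2.4454,-1.5729) cross=-11.986
  mode + wants cross > 0 → take C=(4.3892,2.9372) (cross=11.986)
ex = (C−B)/|BC| = (0.9679,0.2513); ey = (-0.2513,0.9679)
P = B + 1.04·ex + 2.75·ey = (0.8331,4.8550)

0.83 4.85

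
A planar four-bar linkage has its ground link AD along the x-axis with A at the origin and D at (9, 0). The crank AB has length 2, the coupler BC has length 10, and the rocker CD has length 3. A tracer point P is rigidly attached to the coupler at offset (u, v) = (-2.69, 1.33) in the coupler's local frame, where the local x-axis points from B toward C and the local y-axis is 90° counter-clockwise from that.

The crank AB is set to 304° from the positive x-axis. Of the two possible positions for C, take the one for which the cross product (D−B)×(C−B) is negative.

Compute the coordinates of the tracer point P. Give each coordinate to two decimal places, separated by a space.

-1.51 -0.20

A=(0,0), D=(9.00,0)
B = A + 2.00·(cos304°, sin304°) = (1.1184, -1.6581)
|BD| = 8.0541
circle(B,10.00) ∩ circle(D,3.00): a=9.6763, h=2.5236
  candidates: C₊=(10.0679,2.8035) cross=20.325; C₋=(11.1070,-2.1356) cross=-20.325
  mode - wants cross < 0 → take C=(11.1070,-2.1356) (cross=-20.325)
ex = (C−B)/|BC| = (0.9989,-0.0477); ey = (0.0477,0.9989)
P = B + -2.69·ex + 1.33·ey = (-1.5050,-0.2011)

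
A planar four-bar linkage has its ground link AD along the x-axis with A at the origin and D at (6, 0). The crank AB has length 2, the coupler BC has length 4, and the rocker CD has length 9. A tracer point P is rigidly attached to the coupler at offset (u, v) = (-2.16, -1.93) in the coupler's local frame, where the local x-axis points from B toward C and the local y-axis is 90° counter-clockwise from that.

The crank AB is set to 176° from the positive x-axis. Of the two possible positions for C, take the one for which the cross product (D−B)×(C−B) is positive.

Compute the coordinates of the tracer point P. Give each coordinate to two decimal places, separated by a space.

-0.07 -2.02

A=(0,0), D=(6.00,0)
B = A + 2.00·(cos176°, sin176°) = (-1.9951, 0.1395)
|BD| = 7.9963
circle(B,4.00) ∩ circle(D,9.00): a=-0.0662, h=3.9995
  candidates: C₊=(-1.9915,4.1395) cross=31.981; C₋=(-2.1311,-3.8582) cross=-31.981
  mode + wants cross > 0 → take C=(-1.9915,4.1395) (cross=31.981)
ex = (C−B)/|BC| = (0.0009,1.0000); ey = (-1.0000,0.0009)
P = B + -2.16·ex + -1.93·ey = (-0.0671,-2.0222)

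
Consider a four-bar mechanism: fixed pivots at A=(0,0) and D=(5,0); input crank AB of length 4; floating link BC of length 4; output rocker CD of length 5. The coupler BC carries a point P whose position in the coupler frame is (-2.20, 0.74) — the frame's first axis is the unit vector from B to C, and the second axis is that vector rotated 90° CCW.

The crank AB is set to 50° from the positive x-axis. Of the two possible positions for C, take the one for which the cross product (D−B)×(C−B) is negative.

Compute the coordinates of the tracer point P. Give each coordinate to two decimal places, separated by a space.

A=(0,0), D=(5.00,0)
B = A + 4.00·(cos50°, sin50°) = (2.5712, 3.0642)
|BD| = 3.9101
circle(B,4.00) ∩ circle(D,5.00): a=0.8041, h=3.9183
  candidates: C₊=(6.1413,4.8680) cross=15.321; C₋=(0.0000,0.0000) cross=-15.321
  mode - wants cross < 0 → take C=(0.0000,0.0000) (cross=-15.321)
ex = (C−B)/|BC| = (-0.6428,-0.7660); ey = (0.7660,-0.6428)
P = B + -2.20·ex + 0.74·ey = (4.5522,4.2738)

4.55 4.27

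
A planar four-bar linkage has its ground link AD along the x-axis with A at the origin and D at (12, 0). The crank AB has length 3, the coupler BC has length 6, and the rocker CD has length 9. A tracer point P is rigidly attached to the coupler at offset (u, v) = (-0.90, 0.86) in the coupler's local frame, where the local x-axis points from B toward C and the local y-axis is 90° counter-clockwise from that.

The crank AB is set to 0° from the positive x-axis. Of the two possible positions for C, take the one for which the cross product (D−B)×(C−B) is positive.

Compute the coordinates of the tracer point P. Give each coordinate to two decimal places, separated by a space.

1.89 -0.56

A=(0,0), D=(12.00,0)
B = A + 3.00·(cos0°, sin0°) = (3.0000, 0.0000)
|BD| = 9.0000
circle(B,6.00) ∩ circle(D,9.00): a=2.0000, h=5.6569
  candidates: C₊=(5.0000,5.6569) cross=50.912; C₋=(5.0000,-5.6569) cross=-50.912
  mode + wants cross > 0 → take C=(5.0000,5.6569) (cross=50.912)
ex = (C−B)/|BC| = (0.3333,0.9428); ey = (-0.9428,0.3333)
P = B + -0.90·ex + 0.86·ey = (1.8892,-0.5619)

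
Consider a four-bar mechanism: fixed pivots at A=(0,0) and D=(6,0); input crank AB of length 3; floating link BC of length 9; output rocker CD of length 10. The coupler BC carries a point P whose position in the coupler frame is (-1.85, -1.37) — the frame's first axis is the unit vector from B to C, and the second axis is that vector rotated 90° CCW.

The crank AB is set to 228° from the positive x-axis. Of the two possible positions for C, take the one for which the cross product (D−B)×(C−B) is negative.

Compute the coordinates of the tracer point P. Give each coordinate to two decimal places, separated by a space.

-4.19 -1.50

A=(0,0), D=(6.00,0)
B = A + 3.00·(cos228°, sin228°) = (-2.0074, -2.2294)
|BD| = 8.3120
circle(B,9.00) ∩ circle(D,10.00): a=3.0130, h=8.4807
  candidates: C₊=(-1.3794,6.7486) cross=70.491; C₋=(3.1699,-9.5912) cross=-70.491
  mode - wants cross < 0 → take C=(3.1699,-9.5912) (cross=-70.491)
ex = (C−B)/|BC| = (0.5753,-0.8180); ey = (0.8180,0.5753)
P = B + -1.85·ex + -1.37·ey = (-4.1922,-1.5043)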